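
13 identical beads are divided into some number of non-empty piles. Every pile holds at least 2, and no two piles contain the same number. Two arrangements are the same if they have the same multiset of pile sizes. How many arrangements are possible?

The partitions of 13 that satisfy the conditions:
13
11+2
10+3
9+4
8+5
8+3+2
7+6
7+4+2
6+5+2
6+4+3

10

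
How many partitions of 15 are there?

Systematic enumeration (by largest part, then next-largest, …) yields 176.

176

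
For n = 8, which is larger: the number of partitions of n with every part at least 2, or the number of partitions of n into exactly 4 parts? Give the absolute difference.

Partitions of 8 with every part at least 2: 7.
Partitions of 8 into exactly 4 parts: 5.
|7 − 5| = 2.

2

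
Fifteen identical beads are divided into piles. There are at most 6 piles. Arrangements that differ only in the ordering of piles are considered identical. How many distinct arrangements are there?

Counting exhaustively, 110 partitions satisfy the conditions.

110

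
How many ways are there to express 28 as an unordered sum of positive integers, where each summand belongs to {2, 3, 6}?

15

Listing the qualifying partitions of 28:
6+6+6+6+2+2
6+6+6+3+3+2+2
6+6+6+2+2+2+2+2
6+6+3+3+3+3+2+2
6+6+3+3+2+2+2+2+2
6+6+2+2+2+2+2+2+2+2
6+3+3+3+3+3+3+2+2
6+3+3+3+3+2+2+2+2+2
6+3+3+2+2+2+2+2+2+2+2
6+2+2+2+2+2+2+2+2+2+2+2
3+3+3+3+3+3+3+3+2+2
3+3+3+3+3+3+2+2+2+2+2
3+3+3+3+2+2+2+2+2+2+2+2
3+3+2+2+2+2+2+2+2+2+2+2+2
2+2+2+2+2+2+2+2+2+2+2+2+2+2
That's 15 in total.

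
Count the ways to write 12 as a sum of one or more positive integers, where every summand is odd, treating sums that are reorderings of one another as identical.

Listing the qualifying partitions of 12:
11+1
9+3
9+1+1+1
7+5
7+3+1+1
7+1+1+1+1+1
5+5+1+1
5+3+3+1
5+3+1+1+1+1
5+1+1+1+1+1+1+1
3+3+3+3
3+3+3+1+1+1
3+3+1+1+1+1+1+1
3+1+1+1+1+1+1+1+1+1
1+1+1+1+1+1+1+1+1+1+1+1
That's 15 in total.

15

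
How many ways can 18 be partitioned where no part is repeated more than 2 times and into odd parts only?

14

The partitions of 18 that satisfy the conditions:
17 + 1
15 + 3
13 + 5
13 + 3 + 1 + 1
11 + 7
11 + 5 + 1 + 1
11 + 3 + 3 + 1
9 + 9
9 + 7 + 1 + 1
9 + 5 + 3 + 1
7 + 7 + 3 + 1
7 + 5 + 5 + 1
7 + 5 + 3 + 3
5 + 5 + 3 + 3 + 1 + 1
Counting gives 14.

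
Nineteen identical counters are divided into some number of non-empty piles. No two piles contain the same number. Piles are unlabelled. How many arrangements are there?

There are too many to list fully; the first 12 (by largest part) are:
19
18 + 1
17 + 2
16 + 3
16 + 2 + 1
15 + 4
15 + 3 + 1
14 + 5
14 + 4 + 1
14 + 3 + 2
13 + 6
13 + 5 + 1
…and 42 more, for 54 total.

54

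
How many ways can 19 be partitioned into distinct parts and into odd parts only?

6

They are:
19
1+3+15
1+5+13
1+7+11
3+5+11
3+7+9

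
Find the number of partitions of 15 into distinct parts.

27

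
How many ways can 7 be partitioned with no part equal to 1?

They are:
7
5, 2
4, 3
3, 2, 2

4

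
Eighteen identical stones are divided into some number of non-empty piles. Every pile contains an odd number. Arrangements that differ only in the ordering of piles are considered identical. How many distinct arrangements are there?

46

A partial list (first 12 by largest part):
1 + 17
3 + 15
1 + 1 + 1 + 15
5 + 13
1 + 1 + 3 + 13
1 + 1 + 1 + 1 + 1 + 13
7 + 11
1 + 1 + 5 + 11
1 + 3 + 3 + 11
1 + 1 + 1 + 1 + 3 + 11
1 + 1 + 1 + 1 + 1 + 1 + 1 + 11
9 + 9
…and 34 more, for 46 total.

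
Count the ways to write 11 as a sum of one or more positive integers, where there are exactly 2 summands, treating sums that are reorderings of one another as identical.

5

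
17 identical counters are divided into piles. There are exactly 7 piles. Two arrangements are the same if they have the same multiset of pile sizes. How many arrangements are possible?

38

A partial list (first 12 by largest part):
11,1,1,1,1,1,1
10,2,1,1,1,1,1
9,3,1,1,1,1,1
9,2,2,1,1,1,1
8,4,1,1,1,1,1
8,3,2,1,1,1,1
8,2,2,2,1,1,1
7,5,1,1,1,1,1
7,4,2,1,1,1,1
7,3,3,1,1,1,1
7,3,2,2,1,1,1
7,2,2,2,2,1,1
…and 26 more, for 38 total.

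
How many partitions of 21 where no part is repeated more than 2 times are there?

A full systematic count gives 243.

243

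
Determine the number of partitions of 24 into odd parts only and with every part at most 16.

There are 111 such partitions.

111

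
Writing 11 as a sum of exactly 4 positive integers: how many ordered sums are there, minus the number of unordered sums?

109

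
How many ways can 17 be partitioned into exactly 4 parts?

39

A partial list (first 12 by largest part):
14+1+1+1
13+2+1+1
12+3+1+1
12+2+2+1
11+4+1+1
11+3+2+1
11+2+2+2
10+5+1+1
10+4+2+1
10+3+3+1
10+3+2+2
9+6+1+1
…and 27 more, for 39 total.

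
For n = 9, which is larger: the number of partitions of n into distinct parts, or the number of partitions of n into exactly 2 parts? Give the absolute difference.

4

Partitions of 9 into distinct parts: 8.
Partitions of 9 into exactly 2 parts: 4.
|8 − 4| = 4.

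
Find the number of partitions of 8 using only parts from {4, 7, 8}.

2

Listing the qualifying partitions of 8:
8
4, 4
That's 2 in total.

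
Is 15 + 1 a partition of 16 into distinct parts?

Yes

The parts sum to 16, and the condition 'all summands are distinct' holds.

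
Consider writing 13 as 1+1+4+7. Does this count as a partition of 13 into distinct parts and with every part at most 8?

No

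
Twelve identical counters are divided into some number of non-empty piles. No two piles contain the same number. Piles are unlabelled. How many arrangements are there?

15

They are:
12
1, 11
2, 10
3, 9
1, 2, 9
4, 8
1, 3, 8
5, 7
1, 4, 7
2, 3, 7
1, 5, 6
2, 4, 6
1, 2, 3, 6
3, 4, 5
1, 2, 4, 5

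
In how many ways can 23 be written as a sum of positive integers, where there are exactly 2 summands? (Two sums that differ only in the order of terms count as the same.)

11

Listing the qualifying partitions of 23:
22, 1
21, 2
20, 3
19, 4
18, 5
17, 6
16, 7
15, 8
14, 9
13, 10
12, 11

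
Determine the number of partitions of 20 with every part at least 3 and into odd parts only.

10

Listing the qualifying partitions of 20:
17,3
15,5
13,7
11,9
11,3,3,3
9,5,3,3
7,7,3,3
7,5,5,3
5,5,5,5
5,3,3,3,3,3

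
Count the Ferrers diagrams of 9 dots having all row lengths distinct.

The partitions of 9 that satisfy the conditions:
9
8, 1
7, 2
6, 3
6, 2, 1
5, 4
5, 3, 1
4, 3, 2

8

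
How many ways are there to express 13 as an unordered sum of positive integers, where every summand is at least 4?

5

The partitions of 13 that satisfy the conditions:
13
9+4
8+5
7+6
5+4+4
That's 5 in total.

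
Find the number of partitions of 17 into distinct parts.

38

A partial list (first 12 by largest part):
17
16 + 1
15 + 2
14 + 3
14 + 2 + 1
13 + 4
13 + 3 + 1
12 + 5
12 + 4 + 1
12 + 3 + 2
11 + 6
11 + 5 + 1
…and 26 more, for 38 total.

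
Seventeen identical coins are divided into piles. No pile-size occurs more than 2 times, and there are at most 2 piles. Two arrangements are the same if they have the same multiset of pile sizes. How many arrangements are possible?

The partitions of 17 that satisfy the conditions:
17
1,16
2,15
3,14
4,13
5,12
6,11
7,10
8,9

9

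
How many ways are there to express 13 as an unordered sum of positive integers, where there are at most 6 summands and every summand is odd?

11

The partitions of 13 that satisfy the conditions:
13
11+1+1
9+3+1
9+1+1+1+1
7+5+1
7+3+3
7+3+1+1+1
5+5+3
5+5+1+1+1
5+3+3+1+1
3+3+3+3+1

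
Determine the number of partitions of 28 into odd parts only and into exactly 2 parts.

Listing the qualifying partitions of 28:
1,27
3,25
5,23
7,21
9,19
11,17
13,15
That's 7 in total.

7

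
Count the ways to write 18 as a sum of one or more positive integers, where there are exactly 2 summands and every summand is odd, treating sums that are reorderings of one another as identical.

5

Listing the qualifying partitions of 18:
1 + 17
3 + 15
5 + 13
7 + 11
9 + 9
Counting gives 5.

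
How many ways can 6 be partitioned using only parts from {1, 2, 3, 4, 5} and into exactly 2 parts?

3

The partitions of 6 that satisfy the conditions:
5 + 1
4 + 2
3 + 3
Counting gives 3.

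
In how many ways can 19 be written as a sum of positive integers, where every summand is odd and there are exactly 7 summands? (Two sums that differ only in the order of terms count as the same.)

11

The partitions of 19 that satisfy the conditions:
13,1,1,1,1,1,1
11,3,1,1,1,1,1
9,5,1,1,1,1,1
9,3,3,1,1,1,1
7,7,1,1,1,1,1
7,5,3,1,1,1,1
7,3,3,3,1,1,1
5,5,5,1,1,1,1
5,5,3,3,1,1,1
5,3,3,3,3,1,1
3,3,3,3,3,3,1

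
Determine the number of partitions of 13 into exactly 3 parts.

14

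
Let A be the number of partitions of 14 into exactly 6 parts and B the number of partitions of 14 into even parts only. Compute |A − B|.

Partitions of 14 into exactly 6 parts: 20.
Partitions of 14 into even parts only: 15.
|20 − 15| = 5.

5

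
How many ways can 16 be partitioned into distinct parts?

32

A partial list (first 12 by largest part):
16
1, 15
2, 14
3, 13
1, 2, 13
4, 12
1, 3, 12
5, 11
1, 4, 11
2, 3, 11
6, 10
1, 5, 10
…and 20 more, for 32 total.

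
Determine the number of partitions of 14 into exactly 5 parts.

Enumerating:
1, 1, 1, 1, 10
1, 1, 1, 2, 9
1, 1, 1, 3, 8
1, 1, 2, 2, 8
1, 1, 1, 4, 7
1, 1, 2, 3, 7
1, 2, 2, 2, 7
1, 1, 1, 5, 6
1, 1, 2, 4, 6
1, 1, 3, 3, 6
1, 2, 2, 3, 6
2, 2, 2, 2, 6
1, 1, 2, 5, 5
1, 1, 3, 4, 5
1, 2, 2, 4, 5
1, 2, 3, 3, 5
2, 2, 2, 3, 5
1, 1, 4, 4, 4
1, 2, 3, 4, 4
2, 2, 2, 4, 4
1, 3, 3, 3, 4
2, 2, 3, 3, 4
2, 3, 3, 3, 3
That's 23 in total.

23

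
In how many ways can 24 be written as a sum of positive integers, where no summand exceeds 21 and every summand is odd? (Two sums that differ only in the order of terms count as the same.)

Systematic enumeration (by largest part, then next-largest, …) yields 121.

121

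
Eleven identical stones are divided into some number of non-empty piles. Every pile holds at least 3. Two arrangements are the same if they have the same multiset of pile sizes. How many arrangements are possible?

Enumerating:
11
8,3
7,4
6,5
5,3,3
4,4,3

6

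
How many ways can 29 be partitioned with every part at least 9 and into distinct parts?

7

The partitions of 29 that satisfy the conditions:
29
20, 9
19, 10
18, 11
17, 12
16, 13
15, 14
Counting gives 7.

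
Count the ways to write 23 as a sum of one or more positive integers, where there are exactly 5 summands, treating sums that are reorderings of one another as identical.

141

A full systematic count gives 141.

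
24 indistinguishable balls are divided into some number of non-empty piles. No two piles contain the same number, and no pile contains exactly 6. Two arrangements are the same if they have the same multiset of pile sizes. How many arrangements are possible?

Direct enumeration gives 88 partitions.

88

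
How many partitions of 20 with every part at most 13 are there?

597

Counting exhaustively, 597 partitions satisfy the conditions.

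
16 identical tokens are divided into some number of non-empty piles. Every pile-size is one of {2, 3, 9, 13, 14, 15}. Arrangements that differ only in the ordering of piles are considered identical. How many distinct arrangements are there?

6

Listing the qualifying partitions of 16:
2+14
3+13
2+2+3+9
2+2+3+3+3+3
2+2+2+2+2+3+3
2+2+2+2+2+2+2+2
That's 6 in total.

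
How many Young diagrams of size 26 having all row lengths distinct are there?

Counting exhaustively, 165 partitions satisfy the conditions.

165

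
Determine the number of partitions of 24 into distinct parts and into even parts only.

They are:
24
2 + 22
4 + 20
6 + 18
2 + 4 + 18
8 + 16
2 + 6 + 16
10 + 14
2 + 8 + 14
4 + 6 + 14
2 + 10 + 12
4 + 8 + 12
2 + 4 + 6 + 12
6 + 8 + 10
2 + 4 + 8 + 10

15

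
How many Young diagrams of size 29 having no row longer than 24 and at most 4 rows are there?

259

Direct enumeration gives 259 partitions.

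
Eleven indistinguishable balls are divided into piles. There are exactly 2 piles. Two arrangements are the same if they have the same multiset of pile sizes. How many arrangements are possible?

5

The partitions of 11 that satisfy the conditions:
1, 10
2, 9
3, 8
4, 7
5, 6
Counting gives 5.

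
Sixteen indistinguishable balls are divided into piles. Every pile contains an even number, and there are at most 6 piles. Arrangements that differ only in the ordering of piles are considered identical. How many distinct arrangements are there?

20

Listing the qualifying partitions of 16:
16
14 + 2
12 + 4
12 + 2 + 2
10 + 6
10 + 4 + 2
10 + 2 + 2 + 2
8 + 8
8 + 6 + 2
8 + 4 + 4
8 + 4 + 2 + 2
8 + 2 + 2 + 2 + 2
6 + 6 + 4
6 + 6 + 2 + 2
6 + 4 + 4 + 2
6 + 4 + 2 + 2 + 2
6 + 2 + 2 + 2 + 2 + 2
4 + 4 + 4 + 4
4 + 4 + 4 + 2 + 2
4 + 4 + 2 + 2 + 2 + 2
Counting gives 20.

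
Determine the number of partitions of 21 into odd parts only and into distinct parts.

They are:
21
1,3,17
1,5,15
1,7,13
3,5,13
1,9,11
3,7,11
5,7,9

8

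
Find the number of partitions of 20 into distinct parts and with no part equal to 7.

There are too many to list fully; the first 12 (by largest part) are:
20
1 + 19
2 + 18
3 + 17
1 + 2 + 17
4 + 16
1 + 3 + 16
5 + 15
1 + 4 + 15
2 + 3 + 15
6 + 14
1 + 5 + 14
…and 38 more, for 50 total.

50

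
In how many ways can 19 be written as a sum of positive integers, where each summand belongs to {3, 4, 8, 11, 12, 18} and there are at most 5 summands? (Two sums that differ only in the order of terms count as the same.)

6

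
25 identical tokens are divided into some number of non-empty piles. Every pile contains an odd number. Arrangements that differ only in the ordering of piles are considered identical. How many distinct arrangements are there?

Direct enumeration gives 142 partitions.

142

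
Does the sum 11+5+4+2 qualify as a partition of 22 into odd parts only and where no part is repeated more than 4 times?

The parts sum to 22, and the condition 'every summand is odd' is violated.

No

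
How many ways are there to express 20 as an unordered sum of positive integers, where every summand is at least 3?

49

A partial list (first 12 by largest part):
20
17, 3
16, 4
15, 5
14, 6
14, 3, 3
13, 7
13, 4, 3
12, 8
12, 5, 3
12, 4, 4
11, 9
…and 37 more, for 49 total.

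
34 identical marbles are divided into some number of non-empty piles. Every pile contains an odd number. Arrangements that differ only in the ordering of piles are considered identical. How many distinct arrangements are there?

Systematic enumeration (by largest part, then next-largest, …) yields 512.

512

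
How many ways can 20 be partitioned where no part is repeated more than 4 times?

409

There are 409 such partitions.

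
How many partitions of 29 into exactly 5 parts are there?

Enumerating by decreasing first part gives 333 partitions in all.

333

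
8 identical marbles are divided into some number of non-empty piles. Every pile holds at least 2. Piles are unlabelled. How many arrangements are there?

7

Listing the qualifying partitions of 8:
8
2+6
3+5
4+4
2+2+4
2+3+3
2+2+2+2
That's 7 in total.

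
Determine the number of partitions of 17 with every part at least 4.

12

The partitions of 17 that satisfy the conditions:
17
4 + 13
5 + 12
6 + 11
7 + 10
8 + 9
4 + 4 + 9
4 + 5 + 8
4 + 6 + 7
5 + 5 + 7
5 + 6 + 6
4 + 4 + 4 + 5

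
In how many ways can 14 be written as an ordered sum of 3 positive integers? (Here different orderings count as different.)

78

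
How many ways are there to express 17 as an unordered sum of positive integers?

297

Systematic enumeration (by largest part, then next-largest, …) yields 297.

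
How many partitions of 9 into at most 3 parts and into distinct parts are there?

8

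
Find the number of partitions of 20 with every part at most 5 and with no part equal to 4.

91

Counting exhaustively, 91 partitions satisfy the conditions.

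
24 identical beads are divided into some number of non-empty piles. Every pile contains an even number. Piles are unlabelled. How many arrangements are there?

A full systematic count gives 77.

77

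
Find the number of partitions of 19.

Direct enumeration gives 490 partitions.

490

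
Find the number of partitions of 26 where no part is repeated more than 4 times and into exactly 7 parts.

274

Enumerating by decreasing first part gives 274 partitions in all.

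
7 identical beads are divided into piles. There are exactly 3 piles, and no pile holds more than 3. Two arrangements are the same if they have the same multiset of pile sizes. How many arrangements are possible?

2

Enumerating:
3,3,1
3,2,2
That's 2 in total.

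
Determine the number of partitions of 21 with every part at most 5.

Enumerating by decreasing first part gives 221 partitions in all.

221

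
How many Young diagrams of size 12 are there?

77

Direct enumeration gives 77 partitions.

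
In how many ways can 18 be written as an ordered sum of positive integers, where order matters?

131072

Each of the 17 gaps between 18 units is either a break or not: 2^17 = 131072.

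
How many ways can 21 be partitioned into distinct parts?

A full systematic count gives 76.

76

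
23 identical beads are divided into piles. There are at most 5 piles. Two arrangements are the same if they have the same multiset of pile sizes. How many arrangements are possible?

Enumerating by decreasing first part gives 291 partitions in all.

291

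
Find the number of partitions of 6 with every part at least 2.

4

Enumerating:
6
4+2
3+3
2+2+2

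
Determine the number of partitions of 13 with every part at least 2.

24

Enumerating:
13
11+2
10+3
9+4
9+2+2
8+5
8+3+2
7+6
7+4+2
7+3+3
7+2+2+2
6+5+2
6+4+3
6+3+2+2
5+5+3
5+4+4
5+4+2+2
5+3+3+2
5+2+2+2+2
4+4+3+2
4+3+3+3
4+3+2+2+2
3+3+3+2+2
3+2+2+2+2+2
That's 24 in total.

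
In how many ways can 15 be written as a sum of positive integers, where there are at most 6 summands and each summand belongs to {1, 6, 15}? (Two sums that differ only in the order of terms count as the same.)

Enumerating:
15
6,6,1,1,1

2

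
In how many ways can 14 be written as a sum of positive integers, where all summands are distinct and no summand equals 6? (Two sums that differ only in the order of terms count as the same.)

17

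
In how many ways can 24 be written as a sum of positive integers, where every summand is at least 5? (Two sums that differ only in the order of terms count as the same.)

There are too many to list fully; the first 12 (by largest part) are:
24
19, 5
18, 6
17, 7
16, 8
15, 9
14, 10
14, 5, 5
13, 11
13, 6, 5
12, 12
12, 7, 5
…and 14 more, for 26 total.

26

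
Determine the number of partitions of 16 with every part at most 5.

101

Enumerating by decreasing first part gives 101 partitions in all.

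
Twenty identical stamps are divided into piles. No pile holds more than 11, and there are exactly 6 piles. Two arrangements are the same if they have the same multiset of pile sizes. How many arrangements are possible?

83

Systematic enumeration (by largest part, then next-largest, …) yields 83.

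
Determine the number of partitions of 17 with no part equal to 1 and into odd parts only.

They are:
17
3+3+11
3+5+9
3+7+7
5+5+7
3+3+3+3+5
That's 6 in total.

6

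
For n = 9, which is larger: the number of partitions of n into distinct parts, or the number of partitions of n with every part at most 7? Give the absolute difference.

Partitions of 9 into distinct parts: 8.
Partitions of 9 with every part at most 7: 28.
|8 − 28| = 20.

20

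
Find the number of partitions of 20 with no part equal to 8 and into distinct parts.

51

There are too many to list fully; the first 12 (by largest part) are:
20
19,1
18,2
17,3
17,2,1
16,4
16,3,1
15,5
15,4,1
15,3,2
14,6
14,5,1
…and 39 more, for 51 total.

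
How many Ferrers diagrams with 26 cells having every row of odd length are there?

165

A full systematic count gives 165.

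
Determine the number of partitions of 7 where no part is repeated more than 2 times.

They are:
7
6 + 1
5 + 2
5 + 1 + 1
4 + 3
4 + 2 + 1
3 + 3 + 1
3 + 2 + 2
3 + 2 + 1 + 1

9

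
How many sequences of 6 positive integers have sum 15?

2002

By stars and bars with positive parts, the count is C(14,5) = 2002.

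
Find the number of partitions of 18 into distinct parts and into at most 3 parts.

There are too many to list fully; the first 12 (by largest part) are:
18
1, 17
2, 16
3, 15
1, 2, 15
4, 14
1, 3, 14
5, 13
1, 4, 13
2, 3, 13
6, 12
1, 5, 12
…and 16 more, for 28 total.

28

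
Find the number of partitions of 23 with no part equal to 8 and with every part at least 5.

16

The partitions of 23 that satisfy the conditions:
23
18 + 5
17 + 6
16 + 7
14 + 9
13 + 10
13 + 5 + 5
12 + 11
12 + 6 + 5
11 + 7 + 5
11 + 6 + 6
10 + 7 + 6
9 + 9 + 5
9 + 7 + 7
7 + 6 + 5 + 5
6 + 6 + 6 + 5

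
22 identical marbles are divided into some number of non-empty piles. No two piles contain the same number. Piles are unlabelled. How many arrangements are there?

A full systematic count gives 89.

89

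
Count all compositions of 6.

Each of the 5 gaps between 6 units is either a break or not: 2^5 = 32.

32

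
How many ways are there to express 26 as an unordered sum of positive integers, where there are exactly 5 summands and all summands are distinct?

37

There are too many to list fully; the first 12 (by largest part) are:
16+4+3+2+1
15+5+3+2+1
14+6+3+2+1
14+5+4+2+1
13+7+3+2+1
13+6+4+2+1
13+5+4+3+1
12+8+3+2+1
12+7+4+2+1
12+6+5+2+1
12+6+4+3+1
12+5+4+3+2
…and 25 more, for 37 total.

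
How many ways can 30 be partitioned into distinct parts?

296

Systematic enumeration (by largest part, then next-largest, …) yields 296.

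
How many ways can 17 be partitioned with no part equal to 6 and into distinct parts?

29

A partial list (first 12 by largest part):
17
16 + 1
15 + 2
14 + 3
14 + 2 + 1
13 + 4
13 + 3 + 1
12 + 5
12 + 4 + 1
12 + 3 + 2
11 + 5 + 1
11 + 4 + 2
…and 17 more, for 29 total.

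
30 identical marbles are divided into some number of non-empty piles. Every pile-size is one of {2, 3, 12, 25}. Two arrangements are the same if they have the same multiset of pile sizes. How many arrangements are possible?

13

They are:
25,3,2
12,12,3,3
12,12,2,2,2
12,3,3,3,3,3,3
12,3,3,3,3,2,2,2
12,3,3,2,2,2,2,2,2
12,2,2,2,2,2,2,2,2,2
3,3,3,3,3,3,3,3,3,3
3,3,3,3,3,3,3,3,2,2,2
3,3,3,3,3,3,2,2,2,2,2,2
3,3,3,3,2,2,2,2,2,2,2,2,2
3,3,2,2,2,2,2,2,2,2,2,2,2,2
2,2,2,2,2,2,2,2,2,2,2,2,2,2,2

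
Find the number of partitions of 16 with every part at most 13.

Enumerating by decreasing first part gives 227 partitions in all.

227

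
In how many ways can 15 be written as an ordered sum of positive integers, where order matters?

There are 14 gaps and each independently is a cut or not, giving 2^14 = 16384.

16384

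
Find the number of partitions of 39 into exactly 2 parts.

Enumerating:
38, 1
37, 2
36, 3
35, 4
34, 5
33, 6
32, 7
31, 8
30, 9
29, 10
28, 11
27, 12
26, 13
25, 14
24, 15
23, 16
22, 17
21, 18
20, 19

19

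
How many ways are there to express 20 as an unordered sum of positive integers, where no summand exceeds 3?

44

A partial list (first 12 by largest part):
3+3+3+3+3+3+2
3+3+3+3+3+3+1+1
3+3+3+3+3+2+2+1
3+3+3+3+3+2+1+1+1
3+3+3+3+3+1+1+1+1+1
3+3+3+3+2+2+2+2
3+3+3+3+2+2+2+1+1
3+3+3+3+2+2+1+1+1+1
3+3+3+3+2+1+1+1+1+1+1
3+3+3+3+1+1+1+1+1+1+1+1
3+3+3+2+2+2+2+2+1
3+3+3+2+2+2+2+1+1+1
…and 32 more, for 44 total.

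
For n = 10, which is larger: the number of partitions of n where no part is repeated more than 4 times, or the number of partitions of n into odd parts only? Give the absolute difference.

24

Partitions of 10 where no part is repeated more than 4 times: 34.
Partitions of 10 into odd parts only: 10.
|34 − 10| = 24.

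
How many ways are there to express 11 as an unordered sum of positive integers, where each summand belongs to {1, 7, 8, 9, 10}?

The partitions of 11 that satisfy the conditions:
10, 1
9, 1, 1
8, 1, 1, 1
7, 1, 1, 1, 1
1, 1, 1, 1, 1, 1, 1, 1, 1, 1, 1
That's 5 in total.

5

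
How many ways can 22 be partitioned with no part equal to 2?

375

Enumerating by decreasing first part gives 375 partitions in all.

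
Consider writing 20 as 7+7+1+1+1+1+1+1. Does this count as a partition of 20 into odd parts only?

Yes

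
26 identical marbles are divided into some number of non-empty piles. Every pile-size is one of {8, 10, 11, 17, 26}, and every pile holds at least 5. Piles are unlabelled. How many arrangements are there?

Enumerating:
26
10,8,8
That's 2 in total.

2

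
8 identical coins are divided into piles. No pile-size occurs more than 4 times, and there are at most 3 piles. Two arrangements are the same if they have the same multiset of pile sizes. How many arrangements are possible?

Enumerating:
8
7 + 1
6 + 2
6 + 1 + 1
5 + 3
5 + 2 + 1
4 + 4
4 + 3 + 1
4 + 2 + 2
3 + 3 + 2
Counting gives 10.

10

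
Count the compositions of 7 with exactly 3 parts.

15

A composition of 7 into 3 positive parts is chosen by placing 2 dividers among the 6 gaps between 7 units: C(6,2) = 15.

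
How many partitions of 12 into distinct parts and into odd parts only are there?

The partitions of 12 that satisfy the conditions:
1,11
3,9
5,7
Counting gives 3.

3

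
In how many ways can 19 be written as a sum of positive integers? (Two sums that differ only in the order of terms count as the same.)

490

Enumerating by decreasing first part gives 490 partitions in all.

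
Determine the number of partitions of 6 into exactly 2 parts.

They are:
5,1
4,2
3,3

3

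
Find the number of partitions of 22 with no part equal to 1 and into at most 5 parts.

There are 135 such partitions.

135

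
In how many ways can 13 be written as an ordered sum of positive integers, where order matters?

4096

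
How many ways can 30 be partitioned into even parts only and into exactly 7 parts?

Enumerating:
2 + 2 + 2 + 2 + 2 + 2 + 18
2 + 2 + 2 + 2 + 2 + 4 + 16
2 + 2 + 2 + 2 + 2 + 6 + 14
2 + 2 + 2 + 2 + 4 + 4 + 14
2 + 2 + 2 + 2 + 2 + 8 + 12
2 + 2 + 2 + 2 + 4 + 6 + 12
2 + 2 + 2 + 4 + 4 + 4 + 12
2 + 2 + 2 + 2 + 2 + 10 + 10
2 + 2 + 2 + 2 + 4 + 8 + 10
2 + 2 + 2 + 2 + 6 + 6 + 10
2 + 2 + 2 + 4 + 4 + 6 + 10
2 + 2 + 4 + 4 + 4 + 4 + 10
2 + 2 + 2 + 2 + 6 + 8 + 8
2 + 2 + 2 + 4 + 4 + 8 + 8
2 + 2 + 2 + 4 + 6 + 6 + 8
2 + 2 + 4 + 4 + 4 + 6 + 8
2 + 4 + 4 + 4 + 4 + 4 + 8
2 + 2 + 2 + 6 + 6 + 6 + 6
2 + 2 + 4 + 4 + 6 + 6 + 6
2 + 4 + 4 + 4 + 4 + 6 + 6
4 + 4 + 4 + 4 + 4 + 4 + 6

21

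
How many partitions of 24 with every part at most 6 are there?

There are 532 such partitions.

532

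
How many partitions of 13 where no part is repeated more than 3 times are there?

There are too many to list fully; the first 12 (by largest part) are:
13
12+1
11+2
11+1+1
10+3
10+2+1
10+1+1+1
9+4
9+3+1
9+2+2
9+2+1+1
8+5
…and 52 more, for 64 total.

64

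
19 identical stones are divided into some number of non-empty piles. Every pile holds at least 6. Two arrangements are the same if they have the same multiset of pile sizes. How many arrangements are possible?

6

They are:
19
13, 6
12, 7
11, 8
10, 9
7, 6, 6
That's 6 in total.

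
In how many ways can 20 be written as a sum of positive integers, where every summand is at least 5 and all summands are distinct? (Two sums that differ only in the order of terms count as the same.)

8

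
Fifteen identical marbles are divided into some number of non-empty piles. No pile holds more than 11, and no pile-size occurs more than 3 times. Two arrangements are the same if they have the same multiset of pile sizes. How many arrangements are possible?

Direct enumeration gives 98 partitions.

98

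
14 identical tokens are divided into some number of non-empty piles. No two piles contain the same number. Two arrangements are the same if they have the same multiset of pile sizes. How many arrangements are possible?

22

They are:
14
13 + 1
12 + 2
11 + 3
11 + 2 + 1
10 + 4
10 + 3 + 1
9 + 5
9 + 4 + 1
9 + 3 + 2
8 + 6
8 + 5 + 1
8 + 4 + 2
8 + 3 + 2 + 1
7 + 6 + 1
7 + 5 + 2
7 + 4 + 3
7 + 4 + 2 + 1
6 + 5 + 3
6 + 5 + 2 + 1
6 + 4 + 3 + 1
5 + 4 + 3 + 2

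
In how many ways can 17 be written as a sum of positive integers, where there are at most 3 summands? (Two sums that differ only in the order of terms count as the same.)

33

There are too many to list fully; the first 12 (by largest part) are:
17
1, 16
2, 15
1, 1, 15
3, 14
1, 2, 14
4, 13
1, 3, 13
2, 2, 13
5, 12
1, 4, 12
2, 3, 12
…and 21 more, for 33 total.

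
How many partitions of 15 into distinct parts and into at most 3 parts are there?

Listing the qualifying partitions of 15:
15
1,14
2,13
3,12
1,2,12
4,11
1,3,11
5,10
1,4,10
2,3,10
6,9
1,5,9
2,4,9
7,8
1,6,8
2,5,8
3,4,8
2,6,7
3,5,7
4,5,6

20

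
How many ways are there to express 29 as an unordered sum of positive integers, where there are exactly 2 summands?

Listing the qualifying partitions of 29:
28+1
27+2
26+3
25+4
24+5
23+6
22+7
21+8
20+9
19+10
18+11
17+12
16+13
15+14

14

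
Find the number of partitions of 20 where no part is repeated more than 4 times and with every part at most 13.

381

Systematic enumeration (by largest part, then next-largest, …) yields 381.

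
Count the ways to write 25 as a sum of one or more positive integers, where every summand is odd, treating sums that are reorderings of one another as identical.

A full systematic count gives 142.

142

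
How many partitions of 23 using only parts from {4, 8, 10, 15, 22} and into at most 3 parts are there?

The partitions of 23 that satisfy the conditions:
15 + 8
15 + 4 + 4
Counting gives 2.

2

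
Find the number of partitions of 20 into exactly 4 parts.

64

There are too many to list fully; the first 12 (by largest part) are:
17+1+1+1
16+2+1+1
15+3+1+1
15+2+2+1
14+4+1+1
14+3+2+1
14+2+2+2
13+5+1+1
13+4+2+1
13+3+3+1
13+3+2+2
12+6+1+1
…and 52 more, for 64 total.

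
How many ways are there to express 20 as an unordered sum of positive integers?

There are 627 such partitions.

627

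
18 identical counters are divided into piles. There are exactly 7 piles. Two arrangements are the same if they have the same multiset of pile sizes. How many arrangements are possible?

49

There are too many to list fully; the first 12 (by largest part) are:
12+1+1+1+1+1+1
11+2+1+1+1+1+1
10+3+1+1+1+1+1
10+2+2+1+1+1+1
9+4+1+1+1+1+1
9+3+2+1+1+1+1
9+2+2+2+1+1+1
8+5+1+1+1+1+1
8+4+2+1+1+1+1
8+3+3+1+1+1+1
8+3+2+2+1+1+1
8+2+2+2+2+1+1
…and 37 more, for 49 total.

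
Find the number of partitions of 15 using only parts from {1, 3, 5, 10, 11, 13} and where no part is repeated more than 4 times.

10

Listing the qualifying partitions of 15:
13,1,1
11,3,1
11,1,1,1,1
10,5
10,3,1,1
5,5,5
5,5,3,1,1
5,3,3,3,1
5,3,3,1,1,1,1
3,3,3,3,1,1,1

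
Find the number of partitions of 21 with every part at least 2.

165

A full systematic count gives 165.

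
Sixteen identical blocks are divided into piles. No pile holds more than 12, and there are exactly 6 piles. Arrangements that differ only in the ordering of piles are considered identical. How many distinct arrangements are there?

35

There are too many to list fully; the first 12 (by largest part) are:
1, 1, 1, 1, 1, 11
1, 1, 1, 1, 2, 10
1, 1, 1, 1, 3, 9
1, 1, 1, 2, 2, 9
1, 1, 1, 1, 4, 8
1, 1, 1, 2, 3, 8
1, 1, 2, 2, 2, 8
1, 1, 1, 1, 5, 7
1, 1, 1, 2, 4, 7
1, 1, 1, 3, 3, 7
1, 1, 2, 2, 3, 7
1, 2, 2, 2, 2, 7
…and 23 more, for 35 total.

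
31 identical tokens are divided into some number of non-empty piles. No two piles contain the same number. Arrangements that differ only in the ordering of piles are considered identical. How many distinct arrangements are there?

340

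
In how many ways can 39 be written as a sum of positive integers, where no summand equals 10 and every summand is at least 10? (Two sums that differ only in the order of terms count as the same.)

17

Listing the qualifying partitions of 39:
39
11,28
12,27
13,26
14,25
15,24
16,23
17,22
18,21
19,20
11,11,17
11,12,16
11,13,15
12,12,15
11,14,14
12,13,14
13,13,13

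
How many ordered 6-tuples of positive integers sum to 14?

Place 5 bars in the 13 internal gaps of a row of 14 dots: C(13,5) = 1287.

1287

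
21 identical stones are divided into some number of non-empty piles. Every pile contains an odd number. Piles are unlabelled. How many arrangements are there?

76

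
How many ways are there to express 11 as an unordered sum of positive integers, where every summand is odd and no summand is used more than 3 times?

7

The partitions of 11 that satisfy the conditions:
11
1 + 1 + 9
1 + 3 + 7
1 + 5 + 5
3 + 3 + 5
1 + 1 + 1 + 3 + 5
1 + 1 + 3 + 3 + 3
Counting gives 7.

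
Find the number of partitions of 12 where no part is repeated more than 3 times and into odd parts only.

The partitions of 12 that satisfy the conditions:
11, 1
9, 3
9, 1, 1, 1
7, 5
7, 3, 1, 1
5, 5, 1, 1
5, 3, 3, 1
3, 3, 3, 1, 1, 1

8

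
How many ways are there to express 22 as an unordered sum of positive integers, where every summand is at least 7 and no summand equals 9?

6

They are:
22
15, 7
14, 8
12, 10
11, 11
8, 7, 7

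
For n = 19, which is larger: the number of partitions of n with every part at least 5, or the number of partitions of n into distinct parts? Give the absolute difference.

44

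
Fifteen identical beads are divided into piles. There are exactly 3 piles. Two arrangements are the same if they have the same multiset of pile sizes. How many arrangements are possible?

19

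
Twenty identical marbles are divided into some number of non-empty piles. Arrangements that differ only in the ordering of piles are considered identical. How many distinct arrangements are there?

627

Enumerating by decreasing first part gives 627 partitions in all.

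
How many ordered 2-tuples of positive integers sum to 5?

4

Equivalently, choose which 1 of the 4 gaps become plus signs: C(4,1) = 4.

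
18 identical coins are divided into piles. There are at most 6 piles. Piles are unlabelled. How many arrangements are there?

199

Direct enumeration gives 199 partitions.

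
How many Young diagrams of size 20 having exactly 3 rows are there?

There are too many to list fully; the first 12 (by largest part) are:
18 + 1 + 1
17 + 2 + 1
16 + 3 + 1
16 + 2 + 2
15 + 4 + 1
15 + 3 + 2
14 + 5 + 1
14 + 4 + 2
14 + 3 + 3
13 + 6 + 1
13 + 5 + 2
13 + 4 + 3
…and 21 more, for 33 total.

33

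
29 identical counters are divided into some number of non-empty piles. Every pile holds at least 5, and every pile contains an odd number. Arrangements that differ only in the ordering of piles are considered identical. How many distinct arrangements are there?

Listing the qualifying partitions of 29:
29
19,5,5
17,7,5
15,9,5
15,7,7
13,11,5
13,9,7
11,11,7
11,9,9
9,5,5,5,5
7,7,5,5,5
That's 11 in total.

11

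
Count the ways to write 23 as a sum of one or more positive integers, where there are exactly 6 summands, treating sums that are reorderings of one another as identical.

163

Counting exhaustively, 163 partitions satisfy the conditions.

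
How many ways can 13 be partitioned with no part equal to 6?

86

Systematic enumeration (by largest part, then next-largest, …) yields 86.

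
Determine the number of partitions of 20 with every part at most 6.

282

Counting exhaustively, 282 partitions satisfy the conditions.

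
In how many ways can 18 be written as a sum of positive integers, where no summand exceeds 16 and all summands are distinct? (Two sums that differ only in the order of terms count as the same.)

44

A partial list (first 12 by largest part):
2,16
3,15
1,2,15
4,14
1,3,14
5,13
1,4,13
2,3,13
6,12
1,5,12
2,4,12
1,2,3,12
…and 32 more, for 44 total.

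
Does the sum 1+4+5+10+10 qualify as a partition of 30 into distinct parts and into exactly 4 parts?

No

The parts sum to 30, and the condition 'all summands are distinct' is violated.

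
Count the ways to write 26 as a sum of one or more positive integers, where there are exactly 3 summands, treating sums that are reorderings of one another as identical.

56

A partial list (first 12 by largest part):
24, 1, 1
23, 2, 1
22, 3, 1
22, 2, 2
21, 4, 1
21, 3, 2
20, 5, 1
20, 4, 2
20, 3, 3
19, 6, 1
19, 5, 2
19, 4, 3
…and 44 more, for 56 total.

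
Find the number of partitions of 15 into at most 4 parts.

There are too many to list fully; the first 12 (by largest part) are:
15
14, 1
13, 2
13, 1, 1
12, 3
12, 2, 1
12, 1, 1, 1
11, 4
11, 3, 1
11, 2, 2
11, 2, 1, 1
10, 5
…and 42 more, for 54 total.

54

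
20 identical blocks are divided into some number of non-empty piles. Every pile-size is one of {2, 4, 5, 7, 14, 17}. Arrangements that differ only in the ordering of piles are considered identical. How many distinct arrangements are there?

The partitions of 20 that satisfy the conditions:
14 + 4 + 2
14 + 2 + 2 + 2
7 + 7 + 4 + 2
7 + 7 + 2 + 2 + 2
7 + 5 + 4 + 4
7 + 5 + 4 + 2 + 2
7 + 5 + 2 + 2 + 2 + 2
5 + 5 + 5 + 5
5 + 5 + 4 + 4 + 2
5 + 5 + 4 + 2 + 2 + 2
5 + 5 + 2 + 2 + 2 + 2 + 2
4 + 4 + 4 + 4 + 4
4 + 4 + 4 + 4 + 2 + 2
4 + 4 + 4 + 2 + 2 + 2 + 2
4 + 4 + 2 + 2 + 2 + 2 + 2 + 2
4 + 2 + 2 + 2 + 2 + 2 + 2 + 2 + 2
2 + 2 + 2 + 2 + 2 + 2 + 2 + 2 + 2 + 2
Counting gives 17.

17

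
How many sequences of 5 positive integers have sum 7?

15

By stars and bars with positive parts, the count is C(6,4) = 15.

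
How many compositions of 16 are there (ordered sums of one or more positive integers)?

The number of compositions of n is 2^(n−1); here 2^15 = 32768.

32768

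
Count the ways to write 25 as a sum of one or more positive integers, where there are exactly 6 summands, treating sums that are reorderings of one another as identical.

Counting exhaustively, 235 partitions satisfy the conditions.

235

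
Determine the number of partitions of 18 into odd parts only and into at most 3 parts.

Enumerating:
17 + 1
15 + 3
13 + 5
11 + 7
9 + 9

5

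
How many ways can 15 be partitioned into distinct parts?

A partial list (first 12 by largest part):
15
14+1
13+2
12+3
12+2+1
11+4
11+3+1
10+5
10+4+1
10+3+2
9+6
9+5+1
…and 15 more, for 27 total.

27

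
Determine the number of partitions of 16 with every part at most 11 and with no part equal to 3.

Counting exhaustively, 120 partitions satisfy the conditions.

120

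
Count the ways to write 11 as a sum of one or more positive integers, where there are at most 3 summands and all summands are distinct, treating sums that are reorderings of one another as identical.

11

They are:
11
10,1
9,2
8,3
8,2,1
7,4
7,3,1
6,5
6,4,1
6,3,2
5,4,2
Counting gives 11.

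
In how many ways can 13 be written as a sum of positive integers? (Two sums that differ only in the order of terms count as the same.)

Counting exhaustively, 101 partitions satisfy the conditions.

101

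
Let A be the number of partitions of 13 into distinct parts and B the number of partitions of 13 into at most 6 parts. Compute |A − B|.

53

Partitions of 13 into distinct parts: 18.
Partitions of 13 into at most 6 parts: 71.
|18 − 71| = 53.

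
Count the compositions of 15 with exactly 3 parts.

Place 2 bars in the 14 internal gaps of a row of 15 dots: C(14,2) = 91.

91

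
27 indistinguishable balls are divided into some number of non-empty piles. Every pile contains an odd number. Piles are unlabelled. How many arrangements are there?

192

There are 192 such partitions.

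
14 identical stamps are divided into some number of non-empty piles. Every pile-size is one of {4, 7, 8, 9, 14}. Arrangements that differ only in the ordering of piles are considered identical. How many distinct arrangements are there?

2

The partitions of 14 that satisfy the conditions:
14
7,7
That's 2 in total.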